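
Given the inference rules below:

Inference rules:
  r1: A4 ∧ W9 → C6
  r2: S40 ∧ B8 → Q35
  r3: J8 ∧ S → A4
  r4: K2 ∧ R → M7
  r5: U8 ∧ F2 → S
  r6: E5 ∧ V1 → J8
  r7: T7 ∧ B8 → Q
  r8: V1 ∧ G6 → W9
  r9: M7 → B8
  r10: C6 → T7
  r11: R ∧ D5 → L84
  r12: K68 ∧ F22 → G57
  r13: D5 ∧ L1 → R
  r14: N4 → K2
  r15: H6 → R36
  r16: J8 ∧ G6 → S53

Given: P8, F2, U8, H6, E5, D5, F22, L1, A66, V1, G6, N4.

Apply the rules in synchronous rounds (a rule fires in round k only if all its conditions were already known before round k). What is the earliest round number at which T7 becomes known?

4

Round 1 — r5, r6, r8, r13, r14, r15, derive S, J8, W9, R, K2, R36.
Round 2 — r3, r4, r11, r16, derive A4, M7, L84, S53.
Round 3 — r1, r9, derive C6, B8.
Round 4 — r10, derive T7.
T7 first appears in round 4.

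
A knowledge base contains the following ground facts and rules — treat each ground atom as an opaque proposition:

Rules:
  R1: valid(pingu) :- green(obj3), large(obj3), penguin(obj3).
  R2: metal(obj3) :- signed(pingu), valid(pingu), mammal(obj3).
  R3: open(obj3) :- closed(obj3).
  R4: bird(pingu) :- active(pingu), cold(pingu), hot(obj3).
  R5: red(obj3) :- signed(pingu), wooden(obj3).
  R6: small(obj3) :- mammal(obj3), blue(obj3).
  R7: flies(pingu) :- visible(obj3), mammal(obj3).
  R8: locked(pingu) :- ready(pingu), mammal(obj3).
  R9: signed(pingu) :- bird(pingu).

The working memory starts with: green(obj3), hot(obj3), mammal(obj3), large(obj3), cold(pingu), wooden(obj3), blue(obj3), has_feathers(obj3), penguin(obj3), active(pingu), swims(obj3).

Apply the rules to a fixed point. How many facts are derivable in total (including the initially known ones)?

17

Round 1: R1 [valid(pingu) :- green(obj3), large(obj3), penguin(obj3).]; R4 [bird(pingu) :- active(pingu), cold(pingu), hot(obj3).]; R6 [small(obj3) :- mammal(obj3), blue(obj3).]. Adds valid(pingu), bird(pingu), small(obj3).
Round 2: R9 [signed(pingu) :- bird(pingu).]. Adds signed(pingu).
Round 3: R2 [metal(obj3) :- signed(pingu), valid(pingu), mammal(obj3).]; R5 [red(obj3) :- signed(pingu), wooden(obj3).]. Adds metal(obj3), red(obj3).
Closure: {active(pingu), bird(pingu), blue(obj3), cold(pingu), green(obj3), has_feathers(obj3), hot(obj3), large(obj3), mammal(obj3), metal(obj3), penguin(obj3), red(obj3), signed(pingu), small(obj3), swims(obj3), valid(pingu), wooden(obj3)} — 17 facts.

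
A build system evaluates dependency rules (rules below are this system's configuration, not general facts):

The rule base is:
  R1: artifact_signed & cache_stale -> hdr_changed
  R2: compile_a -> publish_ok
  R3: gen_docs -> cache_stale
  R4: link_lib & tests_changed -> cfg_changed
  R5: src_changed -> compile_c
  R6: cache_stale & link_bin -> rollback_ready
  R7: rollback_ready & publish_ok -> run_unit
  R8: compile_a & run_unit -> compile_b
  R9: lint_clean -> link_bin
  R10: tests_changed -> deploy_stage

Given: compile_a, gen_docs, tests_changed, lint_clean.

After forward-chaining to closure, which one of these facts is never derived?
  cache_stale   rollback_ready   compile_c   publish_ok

Round 1: R2 [compile_a -> publish_ok]; R3 [gen_docs -> cache_stale]; R9 [lint_clean -> link_bin]; R10 [tests_changed -> deploy_stage]. New: publish_ok, cache_stale, link_bin, deploy_stage.
Round 2: R6 [cache_stale & link_bin -> rollback_ready]. New: rollback_ready.
Round 3: R7 [rollback_ready & publish_ok -> run_unit]. New: run_unit.
Round 4: R8 [compile_a & run_unit -> compile_b]. New: compile_b.
Derived: publish_ok (round 1), rollback_ready (round 2), cache_stale (round 1). compile_c never appears in any round.

compile_c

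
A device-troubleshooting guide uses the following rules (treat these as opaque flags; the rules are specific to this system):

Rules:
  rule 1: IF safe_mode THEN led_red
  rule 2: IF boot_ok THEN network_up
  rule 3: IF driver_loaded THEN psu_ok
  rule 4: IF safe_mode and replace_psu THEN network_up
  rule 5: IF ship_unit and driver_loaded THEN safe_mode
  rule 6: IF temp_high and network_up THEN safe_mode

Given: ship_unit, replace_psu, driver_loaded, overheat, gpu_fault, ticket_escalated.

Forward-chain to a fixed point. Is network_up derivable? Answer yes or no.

Round 1 fires rule 3, rule 5, giving psu_ok, safe_mode.
Round 2 fires rule 1, rule 4, giving led_red, network_up.
network_up appears in round 2, so it is derivable.

yes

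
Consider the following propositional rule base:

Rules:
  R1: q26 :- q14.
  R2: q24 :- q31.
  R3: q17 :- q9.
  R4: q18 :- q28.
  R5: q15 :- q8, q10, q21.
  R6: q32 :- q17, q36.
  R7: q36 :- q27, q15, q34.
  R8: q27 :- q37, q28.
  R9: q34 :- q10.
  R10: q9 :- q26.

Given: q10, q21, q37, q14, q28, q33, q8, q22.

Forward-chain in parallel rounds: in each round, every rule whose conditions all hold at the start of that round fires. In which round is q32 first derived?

4

[1] R1 [q26 :- q14.]; R4 [q18 :- q28.]; R5 [q15 :- q8, q10, q21.]; R8 [q27 :- q37, q28.]; R9 [q34 :- q10.]. ⇒ new: q26, q18, q15, q27, q34.
[2] R7 [q36 :- q27, q15, q34.]; R10 [q9 :- q26.]. ⇒ new: q36, q9.
[3] R3 [q17 :- q9.]. ⇒ new: q17.
[4] R6 [q32 :- q17, q36.]. ⇒ new: q32.
q32 first appears in round 4.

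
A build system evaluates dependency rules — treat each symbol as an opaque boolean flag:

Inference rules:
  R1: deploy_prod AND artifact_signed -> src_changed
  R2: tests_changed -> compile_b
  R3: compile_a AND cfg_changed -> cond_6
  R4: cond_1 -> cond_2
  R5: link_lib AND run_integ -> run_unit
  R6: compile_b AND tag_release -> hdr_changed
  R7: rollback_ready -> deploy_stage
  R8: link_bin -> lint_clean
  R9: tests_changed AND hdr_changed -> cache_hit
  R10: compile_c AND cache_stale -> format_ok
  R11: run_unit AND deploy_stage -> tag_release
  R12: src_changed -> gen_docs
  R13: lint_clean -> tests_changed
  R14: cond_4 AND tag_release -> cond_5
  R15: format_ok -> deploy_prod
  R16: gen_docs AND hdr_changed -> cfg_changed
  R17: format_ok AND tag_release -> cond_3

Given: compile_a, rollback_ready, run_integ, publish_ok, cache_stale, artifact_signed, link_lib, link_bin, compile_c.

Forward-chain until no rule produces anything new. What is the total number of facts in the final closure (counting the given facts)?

Round 1 — R5, R7, R8, R10, derive run_unit, deploy_stage, lint_clean, format_ok.
Round 2 — R11, R13, R15, derive tag_release, tests_changed, deploy_prod.
Round 3 — R1, R2, R17, derive src_changed, compile_b, cond_3.
Round 4 — R6, R12, derive hdr_changed, gen_docs.
Round 5 — R9, R16, derive cache_hit, cfg_changed.
Round 6 — R3, derive cond_6.
Closure: {artifact_signed, cache_hit, cache_stale, cfg_changed, compile_a, compile_b, compile_c, cond_3, cond_6, deploy_prod, deploy_stage, format_ok, gen_docs, hdr_changed, link_bin, link_lib, lint_clean, publish_ok, rollback_ready, run_integ, run_unit, src_changed, tag_release, tests_changed} — 24 facts.

24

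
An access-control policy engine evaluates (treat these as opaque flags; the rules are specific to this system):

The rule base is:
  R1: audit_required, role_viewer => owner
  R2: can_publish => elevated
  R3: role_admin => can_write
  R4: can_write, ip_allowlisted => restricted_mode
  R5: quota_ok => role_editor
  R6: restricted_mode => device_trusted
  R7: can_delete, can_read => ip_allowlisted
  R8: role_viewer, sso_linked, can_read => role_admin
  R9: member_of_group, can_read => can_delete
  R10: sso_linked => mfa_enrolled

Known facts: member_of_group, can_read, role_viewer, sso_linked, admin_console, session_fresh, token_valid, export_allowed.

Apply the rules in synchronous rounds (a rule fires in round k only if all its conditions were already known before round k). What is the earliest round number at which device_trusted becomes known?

4

Round 1: R8 [role_viewer, sso_linked, can_read => role_admin]; R9 [member_of_group, can_read => can_delete]; R10 [sso_linked => mfa_enrolled]. Adds role_admin, can_delete, mfa_enrolled.
Round 2: R3 [role_admin => can_write]; R7 [can_delete, can_read => ip_allowlisted]. Adds can_write, ip_allowlisted.
Round 3: R4 [can_write, ip_allowlisted => restricted_mode]. Adds restricted_mode.
Round 4: R6 [restricted_mode => device_trusted]. Adds device_trusted.
device_trusted first appears in round 4.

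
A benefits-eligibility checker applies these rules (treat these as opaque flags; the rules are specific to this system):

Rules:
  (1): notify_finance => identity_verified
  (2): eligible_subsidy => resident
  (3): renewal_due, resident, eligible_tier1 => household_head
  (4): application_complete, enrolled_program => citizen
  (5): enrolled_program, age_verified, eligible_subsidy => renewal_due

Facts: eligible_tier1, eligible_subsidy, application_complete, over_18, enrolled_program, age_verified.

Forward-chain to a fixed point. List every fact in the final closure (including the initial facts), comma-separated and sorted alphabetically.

age_verified, application_complete, citizen, eligible_subsidy, eligible_tier1, enrolled_program, household_head, over_18, renewal_due, resident

[1] (2) [eligible_subsidy => resident]; (4) [application_complete, enrolled_program => citizen]; (5) [enrolled_program, age_verified, eligible_subsidy => renewal_due]. ⇒ new: resident, citizen, renewal_due.
[2] (3) [renewal_due, resident, eligible_tier1 => household_head]. ⇒ new: household_head.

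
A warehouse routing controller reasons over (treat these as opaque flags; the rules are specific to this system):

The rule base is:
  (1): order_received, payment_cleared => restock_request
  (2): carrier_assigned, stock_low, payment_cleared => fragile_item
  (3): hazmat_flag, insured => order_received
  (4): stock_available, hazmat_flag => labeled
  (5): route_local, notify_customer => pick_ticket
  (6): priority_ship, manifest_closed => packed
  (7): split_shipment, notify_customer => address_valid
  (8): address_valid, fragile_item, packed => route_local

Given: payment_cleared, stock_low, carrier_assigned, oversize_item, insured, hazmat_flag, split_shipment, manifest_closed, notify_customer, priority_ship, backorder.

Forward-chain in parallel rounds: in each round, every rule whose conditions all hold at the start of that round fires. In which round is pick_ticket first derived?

3

[1] (2) [carrier_assigned, stock_low, payment_cleared => fragile_item]; (3) [hazmat_flag, insured => order_received]; (6) [priority_ship, manifest_closed => packed]; (7) [split_shipment, notify_customer => address_valid]. ⇒ new: fragile_item, order_received, packed, address_valid.
[2] (1) [order_received, payment_cleared => restock_request]; (8) [address_valid, fragile_item, packed => route_local]. ⇒ new: restock_request, route_local.
[3] (5) [route_local, notify_customer => pick_ticket]. ⇒ new: pick_ticket.
pick_ticket first appears in round 3.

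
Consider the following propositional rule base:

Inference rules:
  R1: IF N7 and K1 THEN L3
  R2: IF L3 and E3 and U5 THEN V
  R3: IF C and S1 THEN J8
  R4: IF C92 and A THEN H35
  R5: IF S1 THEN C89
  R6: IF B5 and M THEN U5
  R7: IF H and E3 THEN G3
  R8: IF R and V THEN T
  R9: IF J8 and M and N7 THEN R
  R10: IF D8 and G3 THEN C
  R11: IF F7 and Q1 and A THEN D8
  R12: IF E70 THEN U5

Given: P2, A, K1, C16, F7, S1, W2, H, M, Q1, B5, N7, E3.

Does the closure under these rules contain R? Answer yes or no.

yes

Round 1: R1 [IF N7 and K1 THEN L3]; R5 [IF S1 THEN C89]; R6 [IF B5 and M THEN U5]; R7 [IF H and E3 THEN G3]; R11 [IF F7 and Q1 and A THEN D8]. New: L3, C89, U5, G3, D8.
Round 2: R2 [IF L3 and E3 and U5 THEN V]; R10 [IF D8 and G3 THEN C]. New: V, C.
Round 3: R3 [IF C and S1 THEN J8]. New: J8.
Round 4: R9 [IF J8 and M and N7 THEN R]. New: R.
Round 5: R8 [IF R and V THEN T]. New: T.
R appears in round 4, so it is derivable.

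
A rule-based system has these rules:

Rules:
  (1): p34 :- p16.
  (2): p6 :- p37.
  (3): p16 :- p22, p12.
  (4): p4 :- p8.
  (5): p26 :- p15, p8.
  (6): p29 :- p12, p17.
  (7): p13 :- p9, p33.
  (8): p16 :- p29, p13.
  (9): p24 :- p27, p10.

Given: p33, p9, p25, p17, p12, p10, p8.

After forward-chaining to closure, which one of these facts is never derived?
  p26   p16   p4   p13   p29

p26

Round 1 fires (4), (6), (7), giving p4, p29, p13.
Round 2 fires (8), giving p16.
Round 3 fires (1), giving p34.
Derived: p13 (round 1), p4 (round 1), p29 (round 1), p16 (round 2). p26 never appears in any round.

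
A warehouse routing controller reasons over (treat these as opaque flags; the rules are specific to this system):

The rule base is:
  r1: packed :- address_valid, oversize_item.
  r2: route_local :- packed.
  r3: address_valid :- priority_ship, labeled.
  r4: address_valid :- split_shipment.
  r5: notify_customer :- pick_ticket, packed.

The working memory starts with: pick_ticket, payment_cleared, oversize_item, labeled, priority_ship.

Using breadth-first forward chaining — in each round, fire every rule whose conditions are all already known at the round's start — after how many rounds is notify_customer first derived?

3

Round 1 fires r3, giving address_valid.
Round 2 fires r1, giving packed.
Round 3 fires r2, r5, giving route_local, notify_customer.
notify_customer first appears in round 3.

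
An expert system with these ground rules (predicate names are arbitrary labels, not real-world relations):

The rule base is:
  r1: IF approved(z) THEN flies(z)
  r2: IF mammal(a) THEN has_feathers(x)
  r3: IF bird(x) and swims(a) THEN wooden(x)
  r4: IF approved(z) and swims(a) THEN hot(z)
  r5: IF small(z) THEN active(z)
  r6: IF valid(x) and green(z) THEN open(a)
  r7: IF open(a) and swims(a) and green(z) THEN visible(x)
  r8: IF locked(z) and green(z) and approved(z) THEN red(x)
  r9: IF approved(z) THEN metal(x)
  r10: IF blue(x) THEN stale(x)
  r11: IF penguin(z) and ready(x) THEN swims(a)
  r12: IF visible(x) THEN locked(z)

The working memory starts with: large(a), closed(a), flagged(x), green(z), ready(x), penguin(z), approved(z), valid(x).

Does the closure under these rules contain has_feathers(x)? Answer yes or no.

Round 1 — r1, r6, r9, r11, derive flies(z), open(a), metal(x), swims(a).
Round 2 — r4, r7, derive hot(z), visible(x).
Round 3 — r12, derive locked(z).
Round 4 — r8, derive red(x).
Fixed point reached. has_feathers(x) is concluded only by r2; r2 needs mammal(a) (never derived).

no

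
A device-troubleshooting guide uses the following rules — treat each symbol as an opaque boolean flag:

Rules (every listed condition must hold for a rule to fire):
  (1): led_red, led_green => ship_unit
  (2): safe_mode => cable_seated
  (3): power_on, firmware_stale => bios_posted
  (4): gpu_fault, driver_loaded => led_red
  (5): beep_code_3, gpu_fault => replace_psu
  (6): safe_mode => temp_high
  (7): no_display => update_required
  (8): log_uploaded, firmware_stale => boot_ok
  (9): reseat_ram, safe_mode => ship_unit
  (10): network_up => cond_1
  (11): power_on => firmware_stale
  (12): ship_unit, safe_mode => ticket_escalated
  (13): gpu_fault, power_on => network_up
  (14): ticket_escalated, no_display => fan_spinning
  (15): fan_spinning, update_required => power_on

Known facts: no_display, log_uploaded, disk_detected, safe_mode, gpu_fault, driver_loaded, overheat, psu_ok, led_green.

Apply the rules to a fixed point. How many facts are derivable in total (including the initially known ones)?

Round 1: (2) [safe_mode => cable_seated]; (4) [gpu_fault, driver_loaded => led_red]; (6) [safe_mode => temp_high]; (7) [no_display => update_required]. Adds cable_seated, led_red, temp_high, update_required.
Round 2: (1) [led_red, led_green => ship_unit]. Adds ship_unit.
Round 3: (12) [ship_unit, safe_mode => ticket_escalated]. Adds ticket_escalated.
Round 4: (14) [ticket_escalated, no_display => fan_spinning]. Adds fan_spinning.
Round 5: (15) [fan_spinning, update_required => power_on]. Adds power_on.
Round 6: (11) [power_on => firmware_stale]; (13) [gpu_fault, power_on => network_up]. Adds firmware_stale, network_up.
Round 7: (3) [power_on, firmware_stale => bios_posted]; (8) [log_uploaded, firmware_stale => boot_ok]; (10) [network_up => cond_1]. Adds bios_posted, boot_ok, cond_1.
Closure: {bios_posted, boot_ok, cable_seated, cond_1, disk_detected, driver_loaded, fan_spinning, firmware_stale, gpu_fault, led_green, led_red, log_uploaded, network_up, no_display, overheat, power_on, psu_ok, safe_mode, ship_unit, temp_high, ticket_escalated, update_required} — 22 facts.

22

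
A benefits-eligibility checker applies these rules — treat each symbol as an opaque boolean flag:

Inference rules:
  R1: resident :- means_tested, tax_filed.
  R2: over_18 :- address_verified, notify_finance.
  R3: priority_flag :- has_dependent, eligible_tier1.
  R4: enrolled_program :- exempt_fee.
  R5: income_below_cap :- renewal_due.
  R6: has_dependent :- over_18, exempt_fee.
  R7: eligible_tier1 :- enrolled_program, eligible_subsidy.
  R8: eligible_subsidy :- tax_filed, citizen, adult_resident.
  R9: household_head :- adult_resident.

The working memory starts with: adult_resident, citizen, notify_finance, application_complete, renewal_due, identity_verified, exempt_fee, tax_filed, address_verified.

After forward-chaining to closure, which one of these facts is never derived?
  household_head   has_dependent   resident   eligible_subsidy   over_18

resident

Round 1: R2 [over_18 :- address_verified, notify_finance.]; R4 [enrolled_program :- exempt_fee.]; R5 [income_below_cap :- renewal_due.]; R8 [eligible_subsidy :- tax_filed, citizen, adult_resident.]; R9 [household_head :- adult_resident.]. New: over_18, enrolled_program, income_below_cap, eligible_subsidy, household_head.
Round 2: R6 [has_dependent :- over_18, exempt_fee.]; R7 [eligible_tier1 :- enrolled_program, eligible_subsidy.]. New: has_dependent, eligible_tier1.
Round 3: R3 [priority_flag :- has_dependent, eligible_tier1.]. New: priority_flag.
Derived: has_dependent (round 2), eligible_subsidy (round 1), over_18 (round 1), household_head (round 1). resident never appears in any round.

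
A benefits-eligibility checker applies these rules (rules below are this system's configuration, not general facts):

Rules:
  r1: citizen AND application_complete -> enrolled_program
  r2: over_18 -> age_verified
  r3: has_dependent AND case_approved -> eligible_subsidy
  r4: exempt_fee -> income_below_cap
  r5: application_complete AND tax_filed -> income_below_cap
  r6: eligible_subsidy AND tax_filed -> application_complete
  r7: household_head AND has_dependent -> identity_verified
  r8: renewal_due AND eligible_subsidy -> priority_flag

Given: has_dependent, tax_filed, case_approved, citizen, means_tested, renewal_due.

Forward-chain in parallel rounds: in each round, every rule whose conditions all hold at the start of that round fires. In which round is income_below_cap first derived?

3

Round 1: r3 [has_dependent AND case_approved -> eligible_subsidy]. Adds eligible_subsidy.
Round 2: r6 [eligible_subsidy AND tax_filed -> application_complete]; r8 [renewal_due AND eligible_subsidy -> priority_flag]. Adds application_complete, priority_flag.
Round 3: r1 [citizen AND application_complete -> enrolled_program]; r5 [application_complete AND tax_filed -> income_below_cap]. Adds enrolled_program, income_below_cap.
income_below_cap first appears in round 3.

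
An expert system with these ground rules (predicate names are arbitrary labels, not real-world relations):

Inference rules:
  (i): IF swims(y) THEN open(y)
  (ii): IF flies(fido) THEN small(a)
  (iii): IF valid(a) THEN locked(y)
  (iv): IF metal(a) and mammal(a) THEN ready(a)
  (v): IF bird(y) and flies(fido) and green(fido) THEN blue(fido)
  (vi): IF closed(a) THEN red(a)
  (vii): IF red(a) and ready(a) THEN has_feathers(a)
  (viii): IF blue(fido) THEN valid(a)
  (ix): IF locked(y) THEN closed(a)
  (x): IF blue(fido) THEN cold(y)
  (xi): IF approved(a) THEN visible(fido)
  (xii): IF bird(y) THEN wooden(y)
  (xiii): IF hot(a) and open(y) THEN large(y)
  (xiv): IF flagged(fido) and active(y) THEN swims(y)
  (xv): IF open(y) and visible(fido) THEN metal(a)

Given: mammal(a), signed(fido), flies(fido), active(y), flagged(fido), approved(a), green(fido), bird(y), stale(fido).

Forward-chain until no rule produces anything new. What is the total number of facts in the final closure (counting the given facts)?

23

Round 1: (ii) [IF flies(fido) THEN small(a)]; (v) [IF bird(y) and flies(fido) and green(fido) THEN blue(fido)]; (xi) [IF approved(a) THEN visible(fido)]; (xii) [IF bird(y) THEN wooden(y)]; (xiv) [IF flagged(fido) and active(y) THEN swims(y)]. Adds small(a), blue(fido), visible(fido), wooden(y), swims(y).
Round 2: (i) [IF swims(y) THEN open(y)]; (viii) [IF blue(fido) THEN valid(a)]; (x) [IF blue(fido) THEN cold(y)]. Adds open(y), valid(a), cold(y).
Round 3: (iii) [IF valid(a) THEN locked(y)]; (xv) [IF open(y) and visible(fido) THEN metal(a)]. Adds locked(y), metal(a).
Round 4: (iv) [IF metal(a) and mammal(a) THEN ready(a)]; (ix) [IF locked(y) THEN closed(a)]. Adds ready(a), closed(a).
Round 5: (vi) [IF closed(a) THEN red(a)]. Adds red(a).
Round 6: (vii) [IF red(a) and ready(a) THEN has_feathers(a)]. Adds has_feathers(a).
Closure: {active(y), approved(a), bird(y), blue(fido), closed(a), cold(y), flagged(fido), flies(fido), green(fido), has_feathers(a), locked(y), mammal(a), metal(a), open(y), ready(a), red(a), signed(fido), small(a), stale(fido), swims(y), valid(a), visible(fido), wooden(y)} — 23 facts.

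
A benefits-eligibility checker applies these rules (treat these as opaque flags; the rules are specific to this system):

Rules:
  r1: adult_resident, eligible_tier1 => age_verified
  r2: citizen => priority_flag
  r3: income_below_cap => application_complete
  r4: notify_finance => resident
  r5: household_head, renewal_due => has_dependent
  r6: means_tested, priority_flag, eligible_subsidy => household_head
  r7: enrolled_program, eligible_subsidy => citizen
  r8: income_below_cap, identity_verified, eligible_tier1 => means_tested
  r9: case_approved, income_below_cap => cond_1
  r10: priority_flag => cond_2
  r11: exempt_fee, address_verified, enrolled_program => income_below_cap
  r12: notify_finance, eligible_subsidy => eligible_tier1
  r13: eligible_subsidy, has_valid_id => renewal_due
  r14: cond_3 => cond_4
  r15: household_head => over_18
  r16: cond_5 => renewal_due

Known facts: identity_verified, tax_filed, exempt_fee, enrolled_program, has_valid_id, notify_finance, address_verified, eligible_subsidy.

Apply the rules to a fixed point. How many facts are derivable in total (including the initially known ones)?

20

Round 1: r4 [notify_finance => resident]; r7 [enrolled_program, eligible_subsidy => citizen]; r11 [exempt_fee, address_verified, enrolled_program => income_below_cap]; r12 [notify_finance, eligible_subsidy => eligible_tier1]; r13 [eligible_subsidy, has_valid_id => renewal_due]. New: resident, citizen, income_below_cap, eligible_tier1, renewal_due.
Round 2: r2 [citizen => priority_flag]; r3 [income_below_cap => application_complete]; r8 [income_below_cap, identity_verified, eligible_tier1 => means_tested]. New: priority_flag, application_complete, means_tested.
Round 3: r6 [means_tested, priority_flag, eligible_subsidy => household_head]; r10 [priority_flag => cond_2]. New: household_head, cond_2.
Round 4: r5 [household_head, renewal_due => has_dependent]; r15 [household_head => over_18]. New: has_dependent, over_18.
Closure: {address_verified, application_complete, citizen, cond_2, eligible_subsidy, eligible_tier1, enrolled_program, exempt_fee, has_dependent, has_valid_id, household_head, identity_verified, income_below_cap, means_tested, notify_finance, over_18, priority_flag, renewal_due, resident, tax_filed} — 20 facts.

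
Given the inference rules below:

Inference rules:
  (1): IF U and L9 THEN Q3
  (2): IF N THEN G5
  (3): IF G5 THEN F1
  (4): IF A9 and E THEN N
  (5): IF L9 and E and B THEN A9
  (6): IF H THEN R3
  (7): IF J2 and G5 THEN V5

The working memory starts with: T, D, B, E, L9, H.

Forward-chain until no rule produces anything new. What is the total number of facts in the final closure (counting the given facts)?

11

[1] (5) [IF L9 and E and B THEN A9]; (6) [IF H THEN R3]. ⇒ new: A9, R3.
[2] (4) [IF A9 and E THEN N]. ⇒ new: N.
[3] (2) [IF N THEN G5]. ⇒ new: G5.
[4] (3) [IF G5 THEN F1]. ⇒ new: F1.
Closure: {A9, B, D, E, F1, G5, H, L9, N, R3, T} — 11 facts.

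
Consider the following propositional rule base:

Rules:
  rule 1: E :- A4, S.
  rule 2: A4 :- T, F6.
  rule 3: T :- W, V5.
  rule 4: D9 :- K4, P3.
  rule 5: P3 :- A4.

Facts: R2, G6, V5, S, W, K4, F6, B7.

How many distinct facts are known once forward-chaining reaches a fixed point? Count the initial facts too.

13

Round 1 fires rule 3, giving T.
Round 2 fires rule 2, giving A4.
Round 3 fires rule 1, rule 5, giving E, P3.
Round 4 fires rule 4, giving D9.
Closure: {A4, B7, D9, E, F6, G6, K4, P3, R2, S, T, V5, W} — 13 facts.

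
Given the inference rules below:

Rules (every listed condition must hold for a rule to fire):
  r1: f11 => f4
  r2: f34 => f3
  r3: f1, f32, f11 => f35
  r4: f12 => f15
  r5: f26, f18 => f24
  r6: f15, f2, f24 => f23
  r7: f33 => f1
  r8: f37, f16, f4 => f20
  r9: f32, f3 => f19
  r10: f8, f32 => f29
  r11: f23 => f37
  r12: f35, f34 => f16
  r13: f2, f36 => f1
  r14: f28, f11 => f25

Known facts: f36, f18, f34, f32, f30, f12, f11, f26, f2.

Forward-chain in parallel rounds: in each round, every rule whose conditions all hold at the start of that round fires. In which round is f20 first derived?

Round 1: r1 [f11 => f4]; r2 [f34 => f3]; r4 [f12 => f15]; r5 [f26, f18 => f24]; r13 [f2, f36 => f1]. New: f4, f3, f15, f24, f1.
Round 2: r3 [f1, f32, f11 => f35]; r6 [f15, f2, f24 => f23]; r9 [f32, f3 => f19]. New: f35, f23, f19.
Round 3: r11 [f23 => f37]; r12 [f35, f34 => f16]. New: f37, f16.
Round 4: r8 [f37, f16, f4 => f20]. New: f20.
f20 first appears in round 4.

4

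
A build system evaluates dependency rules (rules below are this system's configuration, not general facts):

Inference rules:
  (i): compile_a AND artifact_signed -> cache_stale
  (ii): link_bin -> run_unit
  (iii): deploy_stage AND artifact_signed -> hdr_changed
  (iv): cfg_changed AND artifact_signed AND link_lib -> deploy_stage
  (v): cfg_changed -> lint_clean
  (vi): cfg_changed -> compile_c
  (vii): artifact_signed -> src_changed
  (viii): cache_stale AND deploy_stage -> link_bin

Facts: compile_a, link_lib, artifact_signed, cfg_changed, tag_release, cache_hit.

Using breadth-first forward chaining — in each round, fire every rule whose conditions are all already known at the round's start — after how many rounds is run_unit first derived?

3

[1] (i) [compile_a AND artifact_signed -> cache_stale]; (iv) [cfg_changed AND artifact_signed AND link_lib -> deploy_stage]; (v) [cfg_changed -> lint_clean]; (vi) [cfg_changed -> compile_c]; (vii) [artifact_signed -> src_changed]. ⇒ new: cache_stale, deploy_stage, lint_clean, compile_c, src_changed.
[2] (iii) [deploy_stage AND artifact_signed -> hdr_changed]; (viii) [cache_stale AND deploy_stage -> link_bin]. ⇒ new: hdr_changed, link_bin.
[3] (ii) [link_bin -> run_unit]. ⇒ new: run_unit.
run_unit first appears in round 3.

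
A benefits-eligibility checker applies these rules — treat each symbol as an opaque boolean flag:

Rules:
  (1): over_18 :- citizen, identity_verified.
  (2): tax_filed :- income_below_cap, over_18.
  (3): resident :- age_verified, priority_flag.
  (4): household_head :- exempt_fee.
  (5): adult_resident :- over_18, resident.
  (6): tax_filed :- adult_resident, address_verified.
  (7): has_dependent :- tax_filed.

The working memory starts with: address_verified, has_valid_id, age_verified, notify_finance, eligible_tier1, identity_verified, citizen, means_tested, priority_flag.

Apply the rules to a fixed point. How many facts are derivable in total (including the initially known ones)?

[1] (1) [over_18 :- citizen, identity_verified.]; (3) [resident :- age_verified, priority_flag.]. ⇒ new: over_18, resident.
[2] (5) [adult_resident :- over_18, resident.]. ⇒ new: adult_resident.
[3] (6) [tax_filed :- adult_resident, address_verified.]. ⇒ new: tax_filed.
[4] (7) [has_dependent :- tax_filed.]. ⇒ new: has_dependent.
Closure: {address_verified, adult_resident, age_verified, citizen, eligible_tier1, has_dependent, has_valid_id, identity_verified, means_tested, notify_finance, over_18, priority_flag, resident, tax_filed} — 14 facts.

14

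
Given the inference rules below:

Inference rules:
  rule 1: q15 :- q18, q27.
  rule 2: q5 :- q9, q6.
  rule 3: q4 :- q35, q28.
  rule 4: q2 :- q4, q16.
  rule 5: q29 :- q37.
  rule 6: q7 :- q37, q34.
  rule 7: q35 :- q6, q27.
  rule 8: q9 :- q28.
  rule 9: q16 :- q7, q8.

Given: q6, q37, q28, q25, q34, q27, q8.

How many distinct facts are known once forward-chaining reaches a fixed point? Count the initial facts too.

Round 1 fires rule 5, rule 6, rule 7, rule 8, giving q29, q7, q35, q9.
Round 2 fires rule 2, rule 3, rule 9, giving q5, q4, q16.
Round 3 fires rule 4, giving q2.
Closure: {q16, q2, q25, q27, q28, q29, q34, q35, q37, q4, q5, q6, q7, q8, q9} — 15 facts.

15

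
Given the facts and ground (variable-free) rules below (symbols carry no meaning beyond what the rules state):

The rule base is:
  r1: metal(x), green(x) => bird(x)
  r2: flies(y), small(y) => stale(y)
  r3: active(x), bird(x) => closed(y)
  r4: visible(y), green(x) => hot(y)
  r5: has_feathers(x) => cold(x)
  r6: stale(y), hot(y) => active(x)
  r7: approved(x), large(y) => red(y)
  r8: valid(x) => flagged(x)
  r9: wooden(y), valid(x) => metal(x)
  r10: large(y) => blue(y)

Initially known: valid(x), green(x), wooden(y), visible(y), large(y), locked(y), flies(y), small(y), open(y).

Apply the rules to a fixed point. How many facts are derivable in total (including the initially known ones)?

Round 1: r2 [flies(y), small(y) => stale(y)]; r4 [visible(y), green(x) => hot(y)]; r8 [valid(x) => flagged(x)]; r9 [wooden(y), valid(x) => metal(x)]; r10 [large(y) => blue(y)]. New: stale(y), hot(y), flagged(x), metal(x), blue(y).
Round 2: r1 [metal(x), green(x) => bird(x)]; r6 [stale(y), hot(y) => active(x)]. New: bird(x), active(x).
Round 3: r3 [active(x), bird(x) => closed(y)]. New: closed(y).
Closure: {active(x), bird(x), blue(y), closed(y), flagged(x), flies(y), green(x), hot(y), large(y), locked(y), metal(x), open(y), small(y), stale(y), valid(x), visible(y), wooden(y)} — 17 facts.

17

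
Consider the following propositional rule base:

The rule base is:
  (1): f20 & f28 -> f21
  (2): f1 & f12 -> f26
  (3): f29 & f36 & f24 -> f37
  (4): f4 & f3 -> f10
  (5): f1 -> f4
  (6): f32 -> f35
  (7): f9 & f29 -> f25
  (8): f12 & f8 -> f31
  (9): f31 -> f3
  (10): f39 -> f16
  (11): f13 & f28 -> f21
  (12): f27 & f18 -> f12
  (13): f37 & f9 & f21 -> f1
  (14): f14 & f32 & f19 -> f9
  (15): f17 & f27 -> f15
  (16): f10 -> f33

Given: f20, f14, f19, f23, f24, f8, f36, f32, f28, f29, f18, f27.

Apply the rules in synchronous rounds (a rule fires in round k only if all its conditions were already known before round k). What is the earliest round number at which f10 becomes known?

Round 1 fires (1), (3), (6), (12), (14), giving f21, f37, f35, f12, f9.
Round 2 fires (7), (8), (13), giving f25, f31, f1.
Round 3 fires (2), (5), (9), giving f26, f4, f3.
Round 4 fires (4), giving f10.
f10 first appears in round 4.

4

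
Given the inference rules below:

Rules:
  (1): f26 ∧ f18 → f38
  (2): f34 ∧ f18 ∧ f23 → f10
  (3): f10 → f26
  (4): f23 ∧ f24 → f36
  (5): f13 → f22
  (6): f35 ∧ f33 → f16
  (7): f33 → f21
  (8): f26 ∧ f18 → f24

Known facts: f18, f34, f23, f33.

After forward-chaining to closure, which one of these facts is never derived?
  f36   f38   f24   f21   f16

f16

Round 1: (2) [f34 ∧ f18 ∧ f23 → f10]; (7) [f33 → f21]. Adds f10, f21.
Round 2: (3) [f10 → f26]. Adds f26.
Round 3: (1) [f26 ∧ f18 → f38]; (8) [f26 ∧ f18 → f24]. Adds f38, f24.
Round 4: (4) [f23 ∧ f24 → f36]. Adds f36.
Derived: f24 (round 3), f21 (round 1), f36 (round 4), f38 (round 3). f16 never appears in any round.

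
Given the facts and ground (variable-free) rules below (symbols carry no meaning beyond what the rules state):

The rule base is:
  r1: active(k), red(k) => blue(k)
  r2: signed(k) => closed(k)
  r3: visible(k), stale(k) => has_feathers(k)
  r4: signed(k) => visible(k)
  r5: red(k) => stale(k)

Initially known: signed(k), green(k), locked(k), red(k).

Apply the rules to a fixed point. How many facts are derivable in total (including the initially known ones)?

Round 1: r2 [signed(k) => closed(k)]; r4 [signed(k) => visible(k)]; r5 [red(k) => stale(k)]. Adds closed(k), visible(k), stale(k).
Round 2: r3 [visible(k), stale(k) => has_feathers(k)]. Adds has_feathers(k).
Closure: {closed(k), green(k), has_feathers(k), locked(k), red(k), signed(k), stale(k), visible(k)} — 8 facts.

8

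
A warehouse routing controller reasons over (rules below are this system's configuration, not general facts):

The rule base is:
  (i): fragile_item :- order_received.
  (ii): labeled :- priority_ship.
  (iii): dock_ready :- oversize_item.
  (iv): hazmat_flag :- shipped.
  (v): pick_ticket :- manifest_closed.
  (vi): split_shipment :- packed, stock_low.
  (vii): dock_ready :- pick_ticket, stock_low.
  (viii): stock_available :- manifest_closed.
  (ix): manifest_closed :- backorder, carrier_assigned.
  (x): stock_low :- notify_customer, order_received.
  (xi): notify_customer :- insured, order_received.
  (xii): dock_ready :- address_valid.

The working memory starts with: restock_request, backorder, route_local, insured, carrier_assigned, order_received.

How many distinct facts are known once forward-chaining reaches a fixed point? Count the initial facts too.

[1] (i) [fragile_item :- order_received.]; (ix) [manifest_closed :- backorder, carrier_assigned.]; (xi) [notify_customer :- insured, order_received.]. ⇒ new: fragile_item, manifest_closed, notify_customer.
[2] (v) [pick_ticket :- manifest_closed.]; (viii) [stock_available :- manifest_closed.]; (x) [stock_low :- notify_customer, order_received.]. ⇒ new: pick_ticket, stock_available, stock_low.
[3] (vii) [dock_ready :- pick_ticket, stock_low.]. ⇒ new: dock_ready.
Closure: {backorder, carrier_assigned, dock_ready, fragile_item, insured, manifest_closed, notify_customer, order_received, pick_ticket, restock_request, route_local, stock_available, stock_low} — 13 facts.

13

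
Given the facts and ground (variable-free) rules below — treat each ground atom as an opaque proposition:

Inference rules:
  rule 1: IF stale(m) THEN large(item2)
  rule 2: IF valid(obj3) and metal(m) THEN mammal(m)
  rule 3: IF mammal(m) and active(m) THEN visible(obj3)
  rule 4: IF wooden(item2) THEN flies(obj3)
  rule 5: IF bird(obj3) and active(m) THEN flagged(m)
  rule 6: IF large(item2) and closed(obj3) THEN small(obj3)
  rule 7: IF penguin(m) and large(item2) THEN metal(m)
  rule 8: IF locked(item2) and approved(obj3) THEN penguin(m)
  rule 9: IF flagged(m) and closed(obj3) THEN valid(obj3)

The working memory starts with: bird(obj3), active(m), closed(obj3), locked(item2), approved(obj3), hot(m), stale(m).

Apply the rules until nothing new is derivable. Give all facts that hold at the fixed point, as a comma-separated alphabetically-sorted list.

Round 1: rule 1 [IF stale(m) THEN large(item2)]; rule 5 [IF bird(obj3) and active(m) THEN flagged(m)]; rule 8 [IF locked(item2) and approved(obj3) THEN penguin(m)]. New: large(item2), flagged(m), penguin(m).
Round 2: rule 6 [IF large(item2) and closed(obj3) THEN small(obj3)]; rule 7 [IF penguin(m) and large(item2) THEN metal(m)]; rule 9 [IF flagged(m) and closed(obj3) THEN valid(obj3)]. New: small(obj3), metal(m), valid(obj3).
Round 3: rule 2 [IF valid(obj3) and metal(m) THEN mammal(m)]. New: mammal(m).
Round 4: rule 3 [IF mammal(m) and active(m) THEN visible(obj3)]. New: visible(obj3).

active(m), approved(obj3), bird(obj3), closed(obj3), flagged(m), hot(m), large(item2), locked(item2), mammal(m), metal(m), penguin(m), small(obj3), stale(m), valid(obj3), visible(obj3)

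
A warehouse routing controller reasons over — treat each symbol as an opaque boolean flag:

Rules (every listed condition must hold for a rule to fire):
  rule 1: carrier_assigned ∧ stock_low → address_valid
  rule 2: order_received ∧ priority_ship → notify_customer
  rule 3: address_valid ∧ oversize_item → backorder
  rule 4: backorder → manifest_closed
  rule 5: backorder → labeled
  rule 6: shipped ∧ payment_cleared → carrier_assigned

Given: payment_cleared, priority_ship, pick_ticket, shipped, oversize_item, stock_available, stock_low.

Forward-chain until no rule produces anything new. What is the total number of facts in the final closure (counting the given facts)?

Round 1 fires rule 6, giving carrier_assigned.
Round 2 fires rule 1, giving address_valid.
Round 3 fires rule 3, giving backorder.
Round 4 fires rule 4, rule 5, giving manifest_closed, labeled.
Closure: {address_valid, backorder, carrier_assigned, labeled, manifest_closed, oversize_item, payment_cleared, pick_ticket, priority_ship, shipped, stock_available, stock_low} — 12 facts.

12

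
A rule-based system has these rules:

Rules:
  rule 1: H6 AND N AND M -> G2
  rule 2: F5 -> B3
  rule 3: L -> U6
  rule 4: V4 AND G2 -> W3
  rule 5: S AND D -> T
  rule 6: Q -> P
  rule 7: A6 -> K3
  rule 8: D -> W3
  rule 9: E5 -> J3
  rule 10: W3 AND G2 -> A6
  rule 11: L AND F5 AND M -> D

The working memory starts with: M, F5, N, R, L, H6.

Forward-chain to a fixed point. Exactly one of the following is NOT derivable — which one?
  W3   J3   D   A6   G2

Round 1: rule 1 [H6 AND N AND M -> G2]; rule 2 [F5 -> B3]; rule 3 [L -> U6]; rule 11 [L AND F5 AND M -> D]. Adds G2, B3, U6, D.
Round 2: rule 8 [D -> W3]. Adds W3.
Round 3: rule 10 [W3 AND G2 -> A6]. Adds A6.
Round 4: rule 7 [A6 -> K3]. Adds K3.
Derived: W3 (round 2), A6 (round 3), G2 (round 1), D (round 1). J3 never appears in any round.

J3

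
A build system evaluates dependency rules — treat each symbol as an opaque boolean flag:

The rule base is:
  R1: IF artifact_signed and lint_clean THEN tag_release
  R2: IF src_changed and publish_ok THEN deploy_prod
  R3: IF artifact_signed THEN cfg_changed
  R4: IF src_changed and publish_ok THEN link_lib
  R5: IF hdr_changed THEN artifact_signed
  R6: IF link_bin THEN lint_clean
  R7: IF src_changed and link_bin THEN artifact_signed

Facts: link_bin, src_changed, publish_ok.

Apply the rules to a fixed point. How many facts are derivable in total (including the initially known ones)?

9

Round 1 fires R2, R4, R6, R7, giving deploy_prod, link_lib, lint_clean, artifact_signed.
Round 2 fires R1, R3, giving tag_release, cfg_changed.
Closure: {artifact_signed, cfg_changed, deploy_prod, link_bin, link_lib, lint_clean, publish_ok, src_changed, tag_release} — 9 facts.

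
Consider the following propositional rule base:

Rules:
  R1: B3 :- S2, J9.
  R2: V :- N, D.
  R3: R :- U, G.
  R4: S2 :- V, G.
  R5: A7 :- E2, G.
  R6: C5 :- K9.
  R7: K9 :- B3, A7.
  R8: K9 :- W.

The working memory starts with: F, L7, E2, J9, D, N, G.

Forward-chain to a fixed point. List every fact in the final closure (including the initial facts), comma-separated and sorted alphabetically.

Round 1: R2 [V :- N, D.]; R5 [A7 :- E2, G.]. New: V, A7.
Round 2: R4 [S2 :- V, G.]. New: S2.
Round 3: R1 [B3 :- S2, J9.]. New: B3.
Round 4: R7 [K9 :- B3, A7.]. New: K9.
Round 5: R6 [C5 :- K9.]. New: C5.

A7, B3, C5, D, E2, F, G, J9, K9, L7, N, S2, V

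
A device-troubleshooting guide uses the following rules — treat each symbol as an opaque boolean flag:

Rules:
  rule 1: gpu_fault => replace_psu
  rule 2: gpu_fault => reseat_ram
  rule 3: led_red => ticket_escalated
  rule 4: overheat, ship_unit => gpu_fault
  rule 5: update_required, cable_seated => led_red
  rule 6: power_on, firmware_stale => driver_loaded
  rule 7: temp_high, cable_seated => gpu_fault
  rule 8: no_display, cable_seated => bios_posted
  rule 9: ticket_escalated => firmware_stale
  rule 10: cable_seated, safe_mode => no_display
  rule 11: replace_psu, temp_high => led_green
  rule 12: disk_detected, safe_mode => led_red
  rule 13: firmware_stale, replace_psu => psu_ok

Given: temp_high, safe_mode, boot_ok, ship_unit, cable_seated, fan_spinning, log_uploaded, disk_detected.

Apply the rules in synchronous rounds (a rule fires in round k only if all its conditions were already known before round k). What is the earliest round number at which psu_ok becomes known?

4

Round 1 fires rule 7, rule 10, rule 12, giving gpu_fault, no_display, led_red.
Round 2 fires rule 1, rule 2, rule 3, rule 8, giving replace_psu, reseat_ram, ticket_escalated, bios_posted.
Round 3 fires rule 9, rule 11, giving firmware_stale, led_green.
Round 4 fires rule 13, giving psu_ok.
psu_ok first appears in round 4.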